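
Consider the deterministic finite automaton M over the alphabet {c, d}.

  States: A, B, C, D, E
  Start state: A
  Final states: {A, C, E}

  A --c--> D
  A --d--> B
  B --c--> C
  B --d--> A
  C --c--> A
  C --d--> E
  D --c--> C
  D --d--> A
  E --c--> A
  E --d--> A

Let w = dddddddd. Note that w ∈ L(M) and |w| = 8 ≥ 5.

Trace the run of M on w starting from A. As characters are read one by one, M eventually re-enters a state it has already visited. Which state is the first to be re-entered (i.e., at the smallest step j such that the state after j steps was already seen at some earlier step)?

A

Run of M on w = d d d d d d d d:
  step 0: A  (start)
  step 1: B  (read d: A→B)
  step 2: A  (read d: B→A)   ← first repeat (A seen earlier)
  step 3: B  (read d: A→B)
  step 4: A  (read d: B→A)
  step 5: B  (read d: A→B)
  step 6: A  (read d: B→A)
  step 7: B  (read d: A→B)
  step 8: A  (read d: B→A)

The earliest repeat is at step j = 2: M is in A, which it already visited at step i = 0.
With |Q| = 5, pigeonhole forces a state repeat no later than step 5; the substring read between the first and second visits to that state can be pumped.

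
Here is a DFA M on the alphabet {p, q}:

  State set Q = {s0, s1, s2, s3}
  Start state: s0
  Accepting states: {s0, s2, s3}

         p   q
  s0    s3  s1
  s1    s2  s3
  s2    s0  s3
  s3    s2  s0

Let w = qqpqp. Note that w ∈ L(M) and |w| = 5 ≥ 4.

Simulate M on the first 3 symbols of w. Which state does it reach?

Run of M on the first 3 characters of w = q q p:
  step 0: s0  (start)
  step 1: s1  (read q: s0→s1)
  step 2: s3  (read q: s1→s3)
  step 3: s2  (read p: s3→s2)

After reading 3 characters, M is in state s2.

s2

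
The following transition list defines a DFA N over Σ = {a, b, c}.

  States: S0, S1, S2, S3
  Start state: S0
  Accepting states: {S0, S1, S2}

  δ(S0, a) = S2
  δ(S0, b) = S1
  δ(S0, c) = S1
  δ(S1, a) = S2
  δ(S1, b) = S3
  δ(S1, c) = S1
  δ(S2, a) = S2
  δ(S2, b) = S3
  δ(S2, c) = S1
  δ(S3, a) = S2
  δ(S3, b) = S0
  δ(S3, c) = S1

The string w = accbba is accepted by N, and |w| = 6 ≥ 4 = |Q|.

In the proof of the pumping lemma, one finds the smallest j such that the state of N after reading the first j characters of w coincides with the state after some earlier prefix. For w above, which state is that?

S1

Run of N on w = a c c b b a:
  step 0: S0  (start)
  step 1: S2  (read a: S0→S2)
  step 2: S1  (read c: S2→S1)
  step 3: S1  (read c: S1→S1)   ← first repeat (S1 seen earlier)
  step 4: S3  (read b: S1→S3)
  step 5: S0  (read b: S3→S0)
  step 6: S2  (read a: S0→S2)

The earliest repeat is at step j = 3: N is in S1, which it already visited at step i = 2.
With |Q| = 4, pigeonhole forces a state repeat no later than step 4; the substring read between the first and second visits to that state can be pumped.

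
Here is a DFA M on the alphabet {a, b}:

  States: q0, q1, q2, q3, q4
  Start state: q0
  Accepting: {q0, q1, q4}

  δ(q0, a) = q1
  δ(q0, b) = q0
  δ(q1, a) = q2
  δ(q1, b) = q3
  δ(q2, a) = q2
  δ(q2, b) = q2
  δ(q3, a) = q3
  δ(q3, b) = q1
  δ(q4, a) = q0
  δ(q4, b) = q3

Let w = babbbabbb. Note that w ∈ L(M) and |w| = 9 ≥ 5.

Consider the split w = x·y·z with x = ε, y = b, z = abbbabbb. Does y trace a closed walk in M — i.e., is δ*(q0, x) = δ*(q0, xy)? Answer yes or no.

State sequence: q0 -b-> q0

After x (step 0): q0. After xy (step 1): q0.
They match, so y = b drives M around a cycle from q0 back to itself; pumping y any number of times keeps M in q0 before reading z, and xyⁱz ∈ L(M) for every i ≥ 0.

yes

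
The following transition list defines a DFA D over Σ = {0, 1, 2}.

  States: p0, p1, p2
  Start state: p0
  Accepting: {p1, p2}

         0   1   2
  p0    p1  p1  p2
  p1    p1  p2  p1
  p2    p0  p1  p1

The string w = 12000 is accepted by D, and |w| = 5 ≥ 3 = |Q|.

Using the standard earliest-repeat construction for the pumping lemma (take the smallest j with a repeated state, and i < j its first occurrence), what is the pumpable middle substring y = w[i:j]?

2

State sequence: p0 -1-> p1 -2-> p1 -0-> p1 -0-> p1 -0-> p1
First repeat at step 2: p1 was already visited.

So i = 1, j = 2, giving x = w[0:1] = 1, y = w[1:2] = 2, z = w[2:5] = 000.
Check: |xy| = 2 ≤ 3 and |y| = 1 ≥ 1. Reading y takes D from p1 back to p1, so every xyⁱz is accepted.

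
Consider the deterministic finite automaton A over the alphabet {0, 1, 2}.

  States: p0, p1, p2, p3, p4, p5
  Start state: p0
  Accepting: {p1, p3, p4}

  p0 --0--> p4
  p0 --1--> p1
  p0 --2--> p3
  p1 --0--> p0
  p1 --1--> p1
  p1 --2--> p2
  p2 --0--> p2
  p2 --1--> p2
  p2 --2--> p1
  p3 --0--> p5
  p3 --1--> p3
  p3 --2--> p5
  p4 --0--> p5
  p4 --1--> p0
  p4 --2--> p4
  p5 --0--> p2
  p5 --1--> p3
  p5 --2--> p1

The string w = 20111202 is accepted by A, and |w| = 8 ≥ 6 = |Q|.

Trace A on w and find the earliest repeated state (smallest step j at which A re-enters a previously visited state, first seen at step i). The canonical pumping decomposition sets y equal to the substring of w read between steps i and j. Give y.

Run of A on w = 2 0 1 1 1 2 0 2:
  step 0: p0  (start)
  step 1: p3  (read 2: p0→p3)
  step 2: p5  (read 0: p3→p5)
  step 3: p3  (read 1: p5→p3)   ← first repeat (p3 seen earlier)
  step 4: p3  (read 1: p3→p3)
  step 5: p3  (read 1: p3→p3)
  step 6: p5  (read 2: p3→p5)
  step 7: p2  (read 0: p5→p2)
  step 8: p1  (read 2: p2→p1)

So i = 1, j = 3, giving x = w[0:1] = 2, y = w[1:3] = 01, z = w[3:8] = 11202.
Check: |xy| = 3 ≤ 6 and |y| = 2 ≥ 1. Reading y takes A from p3 back to p3, so every xyⁱz is accepted.

01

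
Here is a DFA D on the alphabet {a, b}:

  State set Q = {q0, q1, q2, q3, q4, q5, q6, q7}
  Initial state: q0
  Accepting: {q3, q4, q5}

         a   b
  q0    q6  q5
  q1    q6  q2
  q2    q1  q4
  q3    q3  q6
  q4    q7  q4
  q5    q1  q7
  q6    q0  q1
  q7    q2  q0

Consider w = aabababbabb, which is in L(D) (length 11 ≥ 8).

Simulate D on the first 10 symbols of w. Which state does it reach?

State sequence: q0 -a-> q6 -a-> q0 -b-> q5 -a-> q1 -b-> q2 -a-> q1 -b-> q2 -b-> q4 -a-> q7 -b-> q0

After reading 10 characters, D is in state q0.

q0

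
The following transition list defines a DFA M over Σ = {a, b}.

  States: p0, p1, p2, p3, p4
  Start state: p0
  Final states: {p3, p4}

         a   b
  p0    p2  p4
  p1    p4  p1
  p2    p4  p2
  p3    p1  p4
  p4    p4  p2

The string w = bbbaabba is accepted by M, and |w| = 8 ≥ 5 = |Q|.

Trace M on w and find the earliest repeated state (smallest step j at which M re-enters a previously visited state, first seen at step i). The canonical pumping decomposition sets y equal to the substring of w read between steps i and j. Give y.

Run of M on w = b b b a a b b a:
  step 0: p0  (start)
  step 1: p4  (read b: p0→p4)
  step 2: p2  (read b: p4→p2)
  step 3: p2  (read b: p2→p2)   ← first repeat (p2 seen earlier)
  step 4: p4  (read a: p2→p4)
  step 5: p4  (read a: p4→p4)
  step 6: p2  (read b: p4→p2)
  step 7: p2  (read b: p2→p2)
  step 8: p4  (read a: p2→p4)

So i = 2, j = 3, giving x = w[0:2] = bb, y = w[2:3] = b, z = w[3:8] = aabba.
Check: |xy| = 3 ≤ 5 and |y| = 1 ≥ 1. Reading y takes M from p2 back to p2, so every xyⁱz is accepted.
The DFA has 5 states, so the proof of the pumping lemma guarantees a repeated state among the first 5+1 visited; the segment between the two visits is the pumpable y.

b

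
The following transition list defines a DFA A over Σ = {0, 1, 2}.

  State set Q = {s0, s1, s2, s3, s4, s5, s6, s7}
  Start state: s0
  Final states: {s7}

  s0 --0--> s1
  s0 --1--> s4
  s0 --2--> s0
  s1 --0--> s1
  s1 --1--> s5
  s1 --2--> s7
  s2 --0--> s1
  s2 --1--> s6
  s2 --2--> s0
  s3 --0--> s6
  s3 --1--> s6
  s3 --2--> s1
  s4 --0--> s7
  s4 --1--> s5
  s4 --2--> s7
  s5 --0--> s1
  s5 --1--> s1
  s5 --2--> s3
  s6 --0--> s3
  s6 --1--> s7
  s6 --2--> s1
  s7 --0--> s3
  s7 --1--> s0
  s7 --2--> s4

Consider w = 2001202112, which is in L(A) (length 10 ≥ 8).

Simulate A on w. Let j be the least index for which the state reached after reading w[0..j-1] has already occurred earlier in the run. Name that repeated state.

s0

State sequence: s0 -2-> s0 -0-> s1 -0-> s1 -1-> s5 -2-> s3 -0-> s6 -2-> s1 -1-> s5 -1-> s1 -2-> s7
First repeat at step 1: s0 was already visited.

The earliest repeat is at step j = 1: A is in s0, which it already visited at step i = 0.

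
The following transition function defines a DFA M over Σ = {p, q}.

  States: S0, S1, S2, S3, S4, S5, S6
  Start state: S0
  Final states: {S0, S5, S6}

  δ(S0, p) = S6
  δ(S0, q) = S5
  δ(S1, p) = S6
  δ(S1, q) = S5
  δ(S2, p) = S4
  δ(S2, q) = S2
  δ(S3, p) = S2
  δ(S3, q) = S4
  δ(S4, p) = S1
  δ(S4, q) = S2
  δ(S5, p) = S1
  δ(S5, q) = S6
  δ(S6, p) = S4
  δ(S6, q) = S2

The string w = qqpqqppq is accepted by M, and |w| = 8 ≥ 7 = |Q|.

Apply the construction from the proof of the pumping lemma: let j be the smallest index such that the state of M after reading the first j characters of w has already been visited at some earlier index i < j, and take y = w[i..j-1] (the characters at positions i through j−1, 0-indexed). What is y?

Run of M on w = q q p q q p p q:
  step 0: S0  (start)
  step 1: S5  (read q: S0→S5)
  step 2: S6  (read q: S5→S6)
  step 3: S4  (read p: S6→S4)
  step 4: S2  (read q: S4→S2)
  step 5: S2  (read q: S2→S2)   ← first repeat (S2 seen earlier)
  step 6: S4  (read p: S2→S4)
  step 7: S1  (read p: S4→S1)
  step 8: S5  (read q: S1→S5)

So i = 4, j = 5, giving x = w[0:4] = qqpq, y = w[4:5] = q, z = w[5:8] = ppq.
Check: |xy| = 5 ≤ 7 and |y| = 1 ≥ 1. Reading y takes M from S2 back to S2, so every xyⁱz is accepted.
Since M has 7 states, any run of length ≥ 7 visits 7+1 states, so by pigeonhole some state repeats within the first 7 steps — that repeat gives the pumpable loop.

q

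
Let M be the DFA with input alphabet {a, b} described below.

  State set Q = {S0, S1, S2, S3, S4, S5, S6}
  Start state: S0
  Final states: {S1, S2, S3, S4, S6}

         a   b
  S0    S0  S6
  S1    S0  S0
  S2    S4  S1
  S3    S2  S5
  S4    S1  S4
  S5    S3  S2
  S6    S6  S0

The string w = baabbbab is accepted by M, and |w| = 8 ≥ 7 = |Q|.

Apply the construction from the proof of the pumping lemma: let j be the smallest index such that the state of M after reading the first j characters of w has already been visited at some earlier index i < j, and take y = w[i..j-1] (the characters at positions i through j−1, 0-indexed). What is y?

Run of M on w = b a a b b b a b:
  step 0: S0  (start)
  step 1: S6  (read b: S0→S6)
  step 2: S6  (read a: S6→S6)   ← first repeat (S6 seen earlier)
  step 3: S6  (read a: S6→S6)
  step 4: S0  (read b: S6→S0)
  step 5: S6  (read b: S0→S6)
  step 6: S0  (read b: S6→S0)
  step 7: S0  (read a: S0→S0)
  step 8: S6  (read b: S0→S6)

So i = 1, j = 2, giving x = w[0:1] = b, y = w[1:2] = a, z = w[2:8] = abbbab.
Check: |xy| = 2 ≤ 7 and |y| = 1 ≥ 1. Reading y takes M from S6 back to S6, so every xyⁱz is accepted.
Since M has 7 states, any run of length ≥ 7 visits 7+1 states, so by pigeonhole some state repeats within the first 7 steps — that repeat gives the pumpable loop.

a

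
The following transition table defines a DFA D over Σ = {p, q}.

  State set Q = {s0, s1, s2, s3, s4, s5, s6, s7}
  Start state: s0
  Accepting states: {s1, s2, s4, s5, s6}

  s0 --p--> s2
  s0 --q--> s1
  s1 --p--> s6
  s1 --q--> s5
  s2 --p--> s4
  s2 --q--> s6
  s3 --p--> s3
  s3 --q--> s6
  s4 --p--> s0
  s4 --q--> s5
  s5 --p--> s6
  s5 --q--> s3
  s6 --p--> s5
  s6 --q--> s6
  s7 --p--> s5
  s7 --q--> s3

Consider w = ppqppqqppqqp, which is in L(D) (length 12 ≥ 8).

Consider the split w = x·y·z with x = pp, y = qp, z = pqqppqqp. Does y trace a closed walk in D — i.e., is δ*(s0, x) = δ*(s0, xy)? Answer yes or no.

no

Run of D on the first 4 characters of w = p p q p:
  step 0: s0  (start)
  step 1: s2  (read p: s0→s2)
  step 2: s4  (read p: s2→s4)
  step 3: s5  (read q: s4→s5)
  step 4: s6  (read p: s5→s6)

After x (step 2): s4. After xy (step 4): s6.
They differ (s4 ≠ s6), so y is not a cycle from the state after x; this split is not the one the pumping-lemma construction produces, and pumping y need not keep the string in L(D).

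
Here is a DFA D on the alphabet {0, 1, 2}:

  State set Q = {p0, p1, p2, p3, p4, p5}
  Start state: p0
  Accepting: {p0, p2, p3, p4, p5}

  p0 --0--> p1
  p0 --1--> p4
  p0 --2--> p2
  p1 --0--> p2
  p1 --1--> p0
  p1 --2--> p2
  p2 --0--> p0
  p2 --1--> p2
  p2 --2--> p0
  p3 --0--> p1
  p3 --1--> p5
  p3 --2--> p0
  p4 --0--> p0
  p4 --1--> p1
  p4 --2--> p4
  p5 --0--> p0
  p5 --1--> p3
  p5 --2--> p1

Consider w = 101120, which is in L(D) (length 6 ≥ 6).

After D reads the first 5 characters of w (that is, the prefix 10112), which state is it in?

p2

Run of D on the first 5 characters of w = 1 0 1 1 2:
  step 0: p0  (start)
  step 1: p4  (read 1: p0→p4)
  step 2: p0  (read 0: p4→p0)
  step 3: p4  (read 1: p0→p4)
  step 4: p1  (read 1: p4→p1)
  step 5: p2  (read 2: p1→p2)

After reading 5 characters, D is in state p2.
(This kind of state-tracing is the core of the pumping-lemma construction: with 6 states, pigeonhole forces a repeat within the first 6 steps.)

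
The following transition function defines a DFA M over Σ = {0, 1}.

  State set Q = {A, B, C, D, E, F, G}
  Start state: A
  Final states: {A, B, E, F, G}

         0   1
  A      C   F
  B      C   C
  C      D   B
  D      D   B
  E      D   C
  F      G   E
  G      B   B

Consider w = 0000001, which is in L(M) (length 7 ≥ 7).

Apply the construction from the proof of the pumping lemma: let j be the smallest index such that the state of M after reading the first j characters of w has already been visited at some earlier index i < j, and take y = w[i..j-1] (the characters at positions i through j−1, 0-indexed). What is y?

Run of M on w = 0 0 0 0 0 0 1:
  step 0: A  (start)
  step 1: C  (read 0: A→C)
  step 2: D  (read 0: C→D)
  step 3: D  (read 0: D→D)   ← first repeat (D seen earlier)
  step 4: D  (read 0: D→D)
  step 5: D  (read 0: D→D)
  step 6: D  (read 0: D→D)
  step 7: B  (read 1: D→B)

So i = 2, j = 3, giving x = w[0:2] = 00, y = w[2:3] = 0, z = w[3:7] = 0001.
Check: |xy| = 3 ≤ 7 and |y| = 1 ≥ 1. Reading y takes M from D back to D, so every xyⁱz is accepted.

0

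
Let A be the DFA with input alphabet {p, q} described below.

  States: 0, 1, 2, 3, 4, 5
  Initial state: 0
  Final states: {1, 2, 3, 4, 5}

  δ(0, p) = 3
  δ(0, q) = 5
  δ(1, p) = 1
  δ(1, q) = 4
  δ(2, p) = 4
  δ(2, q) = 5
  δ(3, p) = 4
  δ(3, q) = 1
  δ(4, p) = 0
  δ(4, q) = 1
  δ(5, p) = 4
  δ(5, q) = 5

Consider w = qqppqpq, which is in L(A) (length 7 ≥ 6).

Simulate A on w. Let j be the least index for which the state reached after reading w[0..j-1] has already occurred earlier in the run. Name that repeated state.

Run of A on w = q q p p q p q:
  step 0: 0  (start)
  step 1: 5  (read q: 0→5)
  step 2: 5  (read q: 5→5)   ← first repeat (5 seen earlier)
  step 3: 4  (read p: 5→4)
  step 4: 0  (read p: 4→0)
  step 5: 5  (read q: 0→5)
  step 6: 4  (read p: 5→4)
  step 7: 1  (read q: 4→1)

The earliest repeat is at step j = 2: A is in 5, which it already visited at step i = 1.
The DFA has 6 states, so the proof of the pumping lemma guarantees a repeated state among the first 6+1 visited; the segment between the two visits is the pumpable y.

5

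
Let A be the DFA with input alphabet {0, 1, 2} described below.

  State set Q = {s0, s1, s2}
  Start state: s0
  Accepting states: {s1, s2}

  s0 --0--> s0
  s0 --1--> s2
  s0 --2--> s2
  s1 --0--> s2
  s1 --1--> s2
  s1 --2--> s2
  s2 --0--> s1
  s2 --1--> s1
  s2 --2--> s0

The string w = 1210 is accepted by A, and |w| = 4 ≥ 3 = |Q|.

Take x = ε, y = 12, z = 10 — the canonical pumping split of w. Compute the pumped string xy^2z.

xy^2z = ε·12·12·10 = 121210.
Reading y = 12 takes A from s0 back to s0, so after x·y·y the machine is still in s0, and z then leads to the accepting state s1. Hence 121210 ∈ L(A).

121210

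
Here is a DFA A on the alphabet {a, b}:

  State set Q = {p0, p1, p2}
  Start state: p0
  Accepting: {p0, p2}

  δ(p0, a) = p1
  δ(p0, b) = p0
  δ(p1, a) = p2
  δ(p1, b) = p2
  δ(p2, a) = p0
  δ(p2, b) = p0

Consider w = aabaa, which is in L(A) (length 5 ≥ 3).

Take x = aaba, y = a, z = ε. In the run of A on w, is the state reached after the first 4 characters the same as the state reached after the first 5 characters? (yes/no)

no

State sequence: p0 -a-> p1 -a-> p2 -b-> p0 -a-> p1 -a-> p2

After x (step 4): p1. After xy (step 5): p2.
They differ (p1 ≠ p2), so y is not a cycle from the state after x; this split is not the one the pumping-lemma construction produces, and pumping y need not keep the string in L(A).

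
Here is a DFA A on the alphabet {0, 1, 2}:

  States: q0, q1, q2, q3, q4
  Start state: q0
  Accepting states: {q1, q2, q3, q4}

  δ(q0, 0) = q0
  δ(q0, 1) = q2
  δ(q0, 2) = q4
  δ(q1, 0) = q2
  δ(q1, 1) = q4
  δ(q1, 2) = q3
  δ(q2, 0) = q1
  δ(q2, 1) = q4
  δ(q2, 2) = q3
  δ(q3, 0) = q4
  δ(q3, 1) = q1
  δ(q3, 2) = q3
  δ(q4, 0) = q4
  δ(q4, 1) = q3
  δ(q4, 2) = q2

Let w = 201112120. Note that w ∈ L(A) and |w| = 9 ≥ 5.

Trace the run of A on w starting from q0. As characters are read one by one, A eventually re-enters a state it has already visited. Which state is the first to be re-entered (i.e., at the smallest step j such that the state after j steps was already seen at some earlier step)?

q4

Run of A on w = 2 0 1 1 1 2 1 2 0:
  step 0: q0  (start)
  step 1: q4  (read 2: q0→q4)
  step 2: q4  (read 0: q4→q4)   ← first repeat (q4 seen earlier)
  step 3: q3  (read 1: q4→q3)
  step 4: q1  (read 1: q3→q1)
  step 5: q4  (read 1: q1→q4)
  step 6: q2  (read 2: q4→q2)
  step 7: q4  (read 1: q2→q4)
  step 8: q2  (read 2: q4→q2)
  step 9: q1  (read 0: q2→q1)

The earliest repeat is at step j = 2: A is in q4, which it already visited at step i = 1.
The DFA has 5 states, so the proof of the pumping lemma guarantees a repeated state among the first 5+1 visited; the segment between the two visits is the pumpable y.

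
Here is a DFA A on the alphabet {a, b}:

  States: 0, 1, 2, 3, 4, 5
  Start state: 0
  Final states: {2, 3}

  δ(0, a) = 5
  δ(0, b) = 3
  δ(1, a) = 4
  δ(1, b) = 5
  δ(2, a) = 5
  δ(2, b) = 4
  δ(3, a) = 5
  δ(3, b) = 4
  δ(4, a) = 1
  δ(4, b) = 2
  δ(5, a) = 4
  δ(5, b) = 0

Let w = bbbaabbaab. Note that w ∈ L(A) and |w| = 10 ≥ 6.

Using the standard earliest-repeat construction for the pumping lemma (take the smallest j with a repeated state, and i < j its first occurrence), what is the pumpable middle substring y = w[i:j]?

baa

Run of A on w = b b b a a b b a a b:
  step 0: 0  (start)
  step 1: 3  (read b: 0→3)
  step 2: 4  (read b: 3→4)
  step 3: 2  (read b: 4→2)
  step 4: 5  (read a: 2→5)
  step 5: 4  (read a: 5→4)   ← first repeat (4 seen earlier)
  step 6: 2  (read b: 4→2)
  step 7: 4  (read b: 2→4)
  step 8: 1  (read a: 4→1)
  step 9: 4  (read a: 1→4)
  step 10: 2  (read b: 4→2)

So i = 2, j = 5, giving x = w[0:2] = bb, y = w[2:5] = baa, z = w[5:10] = bbaab.
Check: |xy| = 5 ≤ 6 and |y| = 3 ≥ 1. Reading y takes A from 4 back to 4, so every xyⁱz is accepted.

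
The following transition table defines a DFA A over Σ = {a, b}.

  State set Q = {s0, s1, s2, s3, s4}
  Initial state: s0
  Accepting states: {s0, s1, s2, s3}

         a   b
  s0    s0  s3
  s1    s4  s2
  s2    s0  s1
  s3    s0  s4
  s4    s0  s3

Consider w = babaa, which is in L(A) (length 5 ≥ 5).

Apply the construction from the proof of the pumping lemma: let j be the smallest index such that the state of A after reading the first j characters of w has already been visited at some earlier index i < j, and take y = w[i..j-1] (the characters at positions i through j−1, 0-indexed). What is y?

Run of A on w = b a b a a:
  step 0: s0  (start)
  step 1: s3  (read b: s0→s3)
  step 2: s0  (read a: s3→s0)   ← first repeat (s0 seen earlier)
  step 3: s3  (read b: s0→s3)
  step 4: s0  (read a: s3→s0)
  step 5: s0  (read a: s0→s0)

So i = 0, j = 2, giving x = w[0:0] = ε, y = w[0:2] = ba, z = w[2:5] = baa.
Check: |xy| = 2 ≤ 5 and |y| = 2 ≥ 1. Reading y takes A from s0 back to s0, so every xyⁱz is accepted.
Since A has 5 states, any run of length ≥ 5 visits 5+1 states, so by pigeonhole some state repeats within the first 5 steps — that repeat gives the pumpable loop.

ba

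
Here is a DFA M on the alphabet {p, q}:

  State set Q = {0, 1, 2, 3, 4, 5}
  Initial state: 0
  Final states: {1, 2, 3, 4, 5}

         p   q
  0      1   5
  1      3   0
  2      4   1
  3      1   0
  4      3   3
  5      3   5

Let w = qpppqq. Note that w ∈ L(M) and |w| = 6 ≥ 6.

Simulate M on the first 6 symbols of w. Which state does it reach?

State sequence: 0 -q-> 5 -p-> 3 -p-> 1 -p-> 3 -q-> 0 -q-> 5

After reading 6 characters, M is in state 5.

5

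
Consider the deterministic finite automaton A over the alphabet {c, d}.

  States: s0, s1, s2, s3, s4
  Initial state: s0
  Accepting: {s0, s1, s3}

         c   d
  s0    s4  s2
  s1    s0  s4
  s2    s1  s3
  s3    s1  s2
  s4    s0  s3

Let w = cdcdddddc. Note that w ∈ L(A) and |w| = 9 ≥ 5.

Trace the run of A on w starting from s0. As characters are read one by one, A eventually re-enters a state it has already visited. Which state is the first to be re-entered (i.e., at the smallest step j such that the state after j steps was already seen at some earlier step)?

State sequence: s0 -c-> s4 -d-> s3 -c-> s1 -d-> s4 -d-> s3 -d-> s2 -d-> s3 -d-> s2 -c-> s1
First repeat at step 4: s4 was already visited.

The earliest repeat is at step j = 4: A is in s4, which it already visited at step i = 1.
The DFA has 5 states, so the proof of the pumping lemma guarantees a repeated state among the first 5+1 visited; the segment between the two visits is the pumpable y.

s4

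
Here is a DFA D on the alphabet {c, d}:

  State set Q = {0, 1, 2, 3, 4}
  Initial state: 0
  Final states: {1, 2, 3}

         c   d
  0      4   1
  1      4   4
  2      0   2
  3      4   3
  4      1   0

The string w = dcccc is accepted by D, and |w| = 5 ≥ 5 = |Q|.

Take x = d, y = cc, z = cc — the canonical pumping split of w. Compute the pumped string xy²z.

xy^2z = d·cc·cc·cc = dcccccc.
Reading y = cc takes D from 1 back to 1, so after x·y·y the machine is still in 1, and z then leads to the accepting state 1. Hence dcccccc ∈ L(D).

dcccccc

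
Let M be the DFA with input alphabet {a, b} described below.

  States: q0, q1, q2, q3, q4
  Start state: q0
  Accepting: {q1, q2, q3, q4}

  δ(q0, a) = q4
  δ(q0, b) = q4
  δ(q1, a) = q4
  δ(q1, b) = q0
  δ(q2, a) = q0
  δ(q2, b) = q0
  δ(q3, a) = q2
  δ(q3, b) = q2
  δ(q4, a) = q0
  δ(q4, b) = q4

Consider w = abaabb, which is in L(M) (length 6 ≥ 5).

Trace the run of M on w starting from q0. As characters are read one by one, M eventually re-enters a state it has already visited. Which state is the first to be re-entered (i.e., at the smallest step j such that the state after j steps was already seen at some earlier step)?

State sequence: q0 -a-> q4 -b-> q4 -a-> q0 -a-> q4 -b-> q4 -b-> q4
First repeat at step 2: q4 was already visited.

The earliest repeat is at step j = 2: M is in q4, which it already visited at step i = 1.
Since M has 5 states, any run of length ≥ 5 visits 5+1 states, so by pigeonhole some state repeats within the first 5 steps — that repeat gives the pumpable loop.

q4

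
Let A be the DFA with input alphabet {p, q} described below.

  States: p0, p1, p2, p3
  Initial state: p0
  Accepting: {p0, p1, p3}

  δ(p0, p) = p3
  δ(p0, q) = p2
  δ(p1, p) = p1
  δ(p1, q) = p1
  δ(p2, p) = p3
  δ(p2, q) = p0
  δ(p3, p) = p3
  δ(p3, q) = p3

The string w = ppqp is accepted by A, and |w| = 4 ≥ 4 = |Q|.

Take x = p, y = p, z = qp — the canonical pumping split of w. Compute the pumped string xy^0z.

pqp

xy⁰z = xz = p·qp = pqp.
Reading y = p takes A from p3 back to p3, so after x the machine is still in p3, and z then leads to the accepting state p3. Hence pqp ∈ L(A).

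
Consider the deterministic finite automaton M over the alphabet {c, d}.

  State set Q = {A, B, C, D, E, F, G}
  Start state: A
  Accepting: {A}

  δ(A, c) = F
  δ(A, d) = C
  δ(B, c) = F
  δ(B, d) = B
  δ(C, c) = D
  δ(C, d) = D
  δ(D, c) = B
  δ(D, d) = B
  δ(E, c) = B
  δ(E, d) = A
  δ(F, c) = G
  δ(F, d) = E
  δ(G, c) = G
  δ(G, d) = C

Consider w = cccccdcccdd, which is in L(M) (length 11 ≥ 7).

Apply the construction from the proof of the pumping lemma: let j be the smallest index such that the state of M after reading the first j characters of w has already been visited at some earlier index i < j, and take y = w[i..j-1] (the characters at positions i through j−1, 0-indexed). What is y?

c

State sequence: A -c-> F -c-> G -c-> G -c-> G -c-> G -d-> C -c-> D -c-> B -c-> F -d-> E -d-> A
First repeat at step 3: G was already visited.

So i = 2, j = 3, giving x = w[0:2] = cc, y = w[2:3] = c, z = w[3:11] = ccdcccdd.
Check: |xy| = 3 ≤ 7 and |y| = 1 ≥ 1. Reading y takes M from G back to G, so every xyⁱz is accepted.
With |Q| = 7, pigeonhole forces a state repeat no later than step 7; the substring read between the first and second visits to that state can be pumped.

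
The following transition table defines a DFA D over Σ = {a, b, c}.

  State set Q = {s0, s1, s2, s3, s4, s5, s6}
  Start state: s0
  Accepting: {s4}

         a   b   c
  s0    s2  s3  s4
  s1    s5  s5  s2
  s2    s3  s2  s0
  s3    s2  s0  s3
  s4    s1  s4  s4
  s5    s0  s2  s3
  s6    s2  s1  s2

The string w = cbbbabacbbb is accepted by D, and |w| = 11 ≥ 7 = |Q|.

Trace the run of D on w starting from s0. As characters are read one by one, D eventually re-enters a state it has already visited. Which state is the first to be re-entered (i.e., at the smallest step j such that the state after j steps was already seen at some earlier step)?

s4

Run of D on w = c b b b a b a c b b b:
  step 0: s0  (start)
  step 1: s4  (read c: s0→s4)
  step 2: s4  (read b: s4→s4)   ← first repeat (s4 seen earlier)
  step 3: s4  (read b: s4→s4)
  step 4: s4  (read b: s4→s4)
  step 5: s1  (read a: s4→s1)
  step 6: s5  (read b: s1→s5)
  step 7: s0  (read a: s5→s0)
  step 8: s4  (read c: s0→s4)
  step 9: s4  (read b: s4→s4)
  step 10: s4  (read b: s4→s4)
  step 11: s4  (read b: s4→s4)

The earliest repeat is at step j = 2: D is in s4, which it already visited at step i = 1.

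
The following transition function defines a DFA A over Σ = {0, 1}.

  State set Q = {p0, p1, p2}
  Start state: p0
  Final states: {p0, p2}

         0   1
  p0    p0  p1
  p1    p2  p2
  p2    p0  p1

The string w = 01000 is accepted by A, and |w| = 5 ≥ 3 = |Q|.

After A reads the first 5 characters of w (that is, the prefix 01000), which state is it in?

p0

Run of A on the first 5 characters of w = 0 1 0 0 0:
  step 0: p0  (start)
  step 1: p0  (read 0: p0→p0)
  step 2: p1  (read 1: p0→p1)
  step 3: p2  (read 0: p1→p2)
  step 4: p0  (read 0: p2→p0)
  step 5: p0  (read 0: p0→p0)

After reading 5 characters, A is in state p0.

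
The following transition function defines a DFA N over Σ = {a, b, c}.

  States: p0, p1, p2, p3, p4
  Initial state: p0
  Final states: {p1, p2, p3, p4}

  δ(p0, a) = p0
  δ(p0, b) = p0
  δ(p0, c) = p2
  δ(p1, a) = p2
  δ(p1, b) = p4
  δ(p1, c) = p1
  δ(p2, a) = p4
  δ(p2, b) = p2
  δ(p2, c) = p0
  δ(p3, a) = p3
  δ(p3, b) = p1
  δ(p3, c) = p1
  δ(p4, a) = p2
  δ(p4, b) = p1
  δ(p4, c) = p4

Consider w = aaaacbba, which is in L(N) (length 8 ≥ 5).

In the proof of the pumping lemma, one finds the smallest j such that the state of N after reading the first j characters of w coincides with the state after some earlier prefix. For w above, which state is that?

State sequence: p0 -a-> p0 -a-> p0 -a-> p0 -a-> p0 -c-> p2 -b-> p2 -b-> p2 -a-> p4
First repeat at step 1: p0 was already visited.

The earliest repeat is at step j = 1: N is in p0, which it already visited at step i = 0.

p0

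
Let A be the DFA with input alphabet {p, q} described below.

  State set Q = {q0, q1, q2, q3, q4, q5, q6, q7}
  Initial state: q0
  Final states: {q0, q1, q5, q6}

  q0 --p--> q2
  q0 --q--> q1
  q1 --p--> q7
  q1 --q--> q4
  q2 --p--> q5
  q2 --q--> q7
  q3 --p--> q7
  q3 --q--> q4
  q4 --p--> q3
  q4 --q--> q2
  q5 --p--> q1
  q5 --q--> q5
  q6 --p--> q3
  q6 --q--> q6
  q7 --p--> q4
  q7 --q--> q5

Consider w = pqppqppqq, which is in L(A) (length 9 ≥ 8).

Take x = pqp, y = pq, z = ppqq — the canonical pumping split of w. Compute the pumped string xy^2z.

pqppqpqppqq

xy^2z = pqp·pq·pq·ppqq = pqppqpqppqq.
Reading y = pq takes A from q4 back to q4, so after x·y·y the machine is still in q4, and z then leads to the accepting state q5. Hence pqppqpqppqq ∈ L(A).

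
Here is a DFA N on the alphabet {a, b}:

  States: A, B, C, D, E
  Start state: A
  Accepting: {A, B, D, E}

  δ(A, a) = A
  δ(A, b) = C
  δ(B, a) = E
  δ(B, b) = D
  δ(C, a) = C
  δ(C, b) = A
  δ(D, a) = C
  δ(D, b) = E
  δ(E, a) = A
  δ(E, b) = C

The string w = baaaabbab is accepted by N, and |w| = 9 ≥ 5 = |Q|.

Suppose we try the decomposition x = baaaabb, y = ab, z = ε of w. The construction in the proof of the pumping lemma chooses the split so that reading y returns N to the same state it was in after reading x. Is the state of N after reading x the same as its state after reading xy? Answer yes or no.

State sequence: A -b-> C -a-> C -a-> C -a-> C -a-> C -b-> A -b-> C -a-> C -b-> A

After x (step 7): C. After xy (step 9): A.
They differ (C ≠ A), so y is not a cycle from the state after x; this split is not the one the pumping-lemma construction produces, and pumping y need not keep the string in L(N).

no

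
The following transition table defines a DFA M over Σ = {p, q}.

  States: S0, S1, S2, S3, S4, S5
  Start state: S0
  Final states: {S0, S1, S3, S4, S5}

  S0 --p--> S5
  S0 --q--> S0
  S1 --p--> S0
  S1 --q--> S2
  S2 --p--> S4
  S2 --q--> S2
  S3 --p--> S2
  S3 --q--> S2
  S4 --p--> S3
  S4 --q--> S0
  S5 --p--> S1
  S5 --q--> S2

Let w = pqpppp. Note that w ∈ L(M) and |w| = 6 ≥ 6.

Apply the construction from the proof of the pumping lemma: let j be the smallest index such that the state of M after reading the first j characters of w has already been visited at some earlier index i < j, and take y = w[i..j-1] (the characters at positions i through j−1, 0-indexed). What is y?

ppp

Run of M on w = p q p p p p:
  step 0: S0  (start)
  step 1: S5  (read p: S0→S5)
  step 2: S2  (read q: S5→S2)
  step 3: S4  (read p: S2→S4)
  step 4: S3  (read p: S4→S3)
  step 5: S2  (read p: S3→S2)   ← first repeat (S2 seen earlier)
  step 6: S4  (read p: S2→S4)

So i = 2, j = 5, giving x = w[0:2] = pq, y = w[2:5] = ppp, z = w[5:6] = p.
Check: |xy| = 5 ≤ 6 and |y| = 3 ≥ 1. Reading y takes M from S2 back to S2, so every xyⁱz is accepted.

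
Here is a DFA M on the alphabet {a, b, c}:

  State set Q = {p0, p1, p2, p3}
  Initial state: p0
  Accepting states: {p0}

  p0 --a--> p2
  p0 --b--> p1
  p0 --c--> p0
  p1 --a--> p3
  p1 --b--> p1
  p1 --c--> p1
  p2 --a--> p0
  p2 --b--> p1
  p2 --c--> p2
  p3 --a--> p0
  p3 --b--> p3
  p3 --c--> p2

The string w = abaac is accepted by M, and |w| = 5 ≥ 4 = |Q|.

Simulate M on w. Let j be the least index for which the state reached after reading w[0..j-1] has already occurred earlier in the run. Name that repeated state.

Run of M on w = a b a a c:
  step 0: p0  (start)
  step 1: p2  (read a: p0→p2)
  step 2: p1  (read b: p2→p1)
  step 3: p3  (read a: p1→p3)
  step 4: p0  (read a: p3→p0)   ← first repeat (p0 seen earlier)
  step 5: p0  (read c: p0→p0)

The earliest repeat is at step j = 4: M is in p0, which it already visited at step i = 0.
The DFA has 4 states, so the proof of the pumping lemma guarantees a repeated state among the first 4+1 visited; the segment between the two visits is the pumpable y.

p0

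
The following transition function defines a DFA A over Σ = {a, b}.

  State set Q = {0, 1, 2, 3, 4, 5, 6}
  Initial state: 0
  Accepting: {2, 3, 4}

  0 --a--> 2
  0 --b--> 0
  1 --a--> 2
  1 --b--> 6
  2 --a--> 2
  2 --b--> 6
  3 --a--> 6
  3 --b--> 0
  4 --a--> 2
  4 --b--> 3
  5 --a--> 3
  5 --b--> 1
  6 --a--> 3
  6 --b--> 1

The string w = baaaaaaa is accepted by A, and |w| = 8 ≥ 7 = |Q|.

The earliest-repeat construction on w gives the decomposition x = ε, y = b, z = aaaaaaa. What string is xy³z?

xy^3z = ε·b·b·b·aaaaaaa = bbbaaaaaaa.
Reading y = b takes A from 0 back to 0, so after x·y·y·y the machine is still in 0, and z then leads to the accepting state 2. Hence bbbaaaaaaa ∈ L(A).

bbbaaaaaaa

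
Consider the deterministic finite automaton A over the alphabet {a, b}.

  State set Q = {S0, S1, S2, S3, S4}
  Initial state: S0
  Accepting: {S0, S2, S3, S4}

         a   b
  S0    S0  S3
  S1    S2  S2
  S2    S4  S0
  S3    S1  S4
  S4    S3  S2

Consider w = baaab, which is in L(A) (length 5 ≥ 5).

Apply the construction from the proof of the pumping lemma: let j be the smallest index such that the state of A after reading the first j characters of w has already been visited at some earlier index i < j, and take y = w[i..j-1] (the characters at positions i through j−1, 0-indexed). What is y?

ab

State sequence: S0 -b-> S3 -a-> S1 -a-> S2 -a-> S4 -b-> S2
First repeat at step 5: S2 was already visited.

So i = 3, j = 5, giving x = w[0:3] = baa, y = w[3:5] = ab, z = w[5:5] = ε.
Check: |xy| = 5 ≤ 5 and |y| = 2 ≥ 1. Reading y takes A from S2 back to S2, so every xyⁱz is accepted.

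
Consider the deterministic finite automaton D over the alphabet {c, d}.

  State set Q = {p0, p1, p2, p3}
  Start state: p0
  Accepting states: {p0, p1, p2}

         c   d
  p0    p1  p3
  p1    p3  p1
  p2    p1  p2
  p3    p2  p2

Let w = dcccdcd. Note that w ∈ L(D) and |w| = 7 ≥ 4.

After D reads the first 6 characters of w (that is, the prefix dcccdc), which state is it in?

Run of D on the first 6 characters of w = d c c c d c:
  step 0: p0  (start)
  step 1: p3  (read d: p0→p3)
  step 2: p2  (read c: p3→p2)
  step 3: p1  (read c: p2→p1)
  step 4: p3  (read c: p1→p3)
  step 5: p2  (read d: p3→p2)
  step 6: p1  (read c: p2→p1)

After reading 6 characters, D is in state p1.
(This kind of state-tracing is the core of the pumping-lemma construction: with 4 states, pigeonhole forces a repeat within the first 4 steps.)

p1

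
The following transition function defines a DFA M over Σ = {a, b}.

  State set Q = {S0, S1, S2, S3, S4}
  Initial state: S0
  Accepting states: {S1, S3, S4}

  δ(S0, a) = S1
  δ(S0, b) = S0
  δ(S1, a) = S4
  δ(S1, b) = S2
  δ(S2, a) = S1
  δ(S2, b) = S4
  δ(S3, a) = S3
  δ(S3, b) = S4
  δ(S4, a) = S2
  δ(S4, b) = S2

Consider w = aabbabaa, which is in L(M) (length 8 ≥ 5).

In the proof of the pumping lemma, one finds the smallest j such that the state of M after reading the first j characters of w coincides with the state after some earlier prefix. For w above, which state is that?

Run of M on w = a a b b a b a a:
  step 0: S0  (start)
  step 1: S1  (read a: S0→S1)
  step 2: S4  (read a: S1→S4)
  step 3: S2  (read b: S4→S2)
  step 4: S4  (read b: S2→S4)   ← first repeat (S4 seen earlier)
  step 5: S2  (read a: S4→S2)
  step 6: S4  (read b: S2→S4)
  step 7: S2  (read a: S4→S2)
  step 8: S1  (read a: S2→S1)

The earliest repeat is at step j = 4: M is in S4, which it already visited at step i = 2.

S4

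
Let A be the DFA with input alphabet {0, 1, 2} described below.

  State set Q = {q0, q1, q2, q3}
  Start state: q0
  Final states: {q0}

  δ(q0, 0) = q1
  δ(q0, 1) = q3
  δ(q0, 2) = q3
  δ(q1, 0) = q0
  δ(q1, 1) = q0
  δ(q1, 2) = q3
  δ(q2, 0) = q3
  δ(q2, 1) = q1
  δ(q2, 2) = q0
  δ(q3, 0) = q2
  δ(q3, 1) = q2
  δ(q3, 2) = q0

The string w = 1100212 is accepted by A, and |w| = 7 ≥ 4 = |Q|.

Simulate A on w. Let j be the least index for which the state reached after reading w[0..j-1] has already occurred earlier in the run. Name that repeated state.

q3

Run of A on w = 1 1 0 0 2 1 2:
  step 0: q0  (start)
  step 1: q3  (read 1: q0→q3)
  step 2: q2  (read 1: q3→q2)
  step 3: q3  (read 0: q2→q3)   ← first repeat (q3 seen earlier)
  step 4: q2  (read 0: q3→q2)
  step 5: q0  (read 2: q2→q0)
  step 6: q3  (read 1: q0→q3)
  step 7: q0  (read 2: q3→q0)

The earliest repeat is at step j = 3: A is in q3, which it already visited at step i = 1.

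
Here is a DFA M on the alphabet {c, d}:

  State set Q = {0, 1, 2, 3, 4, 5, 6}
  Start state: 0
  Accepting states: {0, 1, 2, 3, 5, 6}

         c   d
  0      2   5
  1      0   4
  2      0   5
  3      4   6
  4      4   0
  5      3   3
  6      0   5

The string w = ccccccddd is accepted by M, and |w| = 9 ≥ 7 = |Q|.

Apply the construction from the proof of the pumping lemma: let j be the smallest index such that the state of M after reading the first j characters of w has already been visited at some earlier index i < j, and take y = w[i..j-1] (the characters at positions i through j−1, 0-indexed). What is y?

cc

State sequence: 0 -c-> 2 -c-> 0 -c-> 2 -c-> 0 -c-> 2 -c-> 0 -d-> 5 -d-> 3 -d-> 6
First repeat at step 2: 0 was already visited.

So i = 0, j = 2, giving x = w[0:0] = ε, y = w[0:2] = cc, z = w[2:9] = ccccddd.
Check: |xy| = 2 ≤ 7 and |y| = 2 ≥ 1. Reading y takes M from 0 back to 0, so every xyⁱz is accepted.
Pumping length from the standard proof: p = 7 (the number of states). The repeated state found above gives |xy| = j ≤ 7 and |y| = j − i ≥ 1.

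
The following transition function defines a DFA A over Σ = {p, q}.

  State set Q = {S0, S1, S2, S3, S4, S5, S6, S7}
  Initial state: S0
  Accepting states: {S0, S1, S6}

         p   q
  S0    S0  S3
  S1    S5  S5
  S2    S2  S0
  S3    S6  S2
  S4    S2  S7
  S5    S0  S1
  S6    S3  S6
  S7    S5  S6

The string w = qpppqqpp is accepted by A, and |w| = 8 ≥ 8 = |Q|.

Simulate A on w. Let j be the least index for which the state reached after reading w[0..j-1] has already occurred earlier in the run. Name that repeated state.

Run of A on w = q p p p q q p p:
  step 0: S0  (start)
  step 1: S3  (read q: S0→S3)
  step 2: S6  (read p: S3→S6)
  step 3: S3  (read p: S6→S3)   ← first repeat (S3 seen earlier)
  step 4: S6  (read p: S3→S6)
  step 5: S6  (read q: S6→S6)
  step 6: S6  (read q: S6→S6)
  step 7: S3  (read p: S6→S3)
  step 8: S6  (read p: S3→S6)

The earliest repeat is at step j = 3: A is in S3, which it already visited at step i = 1.
Pumping length from the standard proof: p = 8 (the number of states). The repeated state found above gives |xy| = j ≤ 8 and |y| = j − i ≥ 1.

S3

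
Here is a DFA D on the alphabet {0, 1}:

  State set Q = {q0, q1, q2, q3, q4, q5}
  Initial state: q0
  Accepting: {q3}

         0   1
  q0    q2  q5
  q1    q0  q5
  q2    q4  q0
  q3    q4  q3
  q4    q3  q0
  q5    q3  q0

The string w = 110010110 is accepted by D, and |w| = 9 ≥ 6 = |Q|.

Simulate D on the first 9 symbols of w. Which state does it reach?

Run of D on the first 9 characters of w = 1 1 0 0 1 0 1 1 0:
  step 0: q0  (start)
  step 1: q5  (read 1: q0→q5)
  step 2: q0  (read 1: q5→q0)
  step 3: q2  (read 0: q0→q2)
  step 4: q4  (read 0: q2→q4)
  step 5: q0  (read 1: q4→q0)
  step 6: q2  (read 0: q0→q2)
  step 7: q0  (read 1: q2→q0)
  step 8: q5  (read 1: q0→q5)
  step 9: q3  (read 0: q5→q3)

After reading 9 characters, D is in state q3.
(This kind of state-tracing is the core of the pumping-lemma construction: with 6 states, pigeonhole forces a repeat within the first 6 steps.)

q3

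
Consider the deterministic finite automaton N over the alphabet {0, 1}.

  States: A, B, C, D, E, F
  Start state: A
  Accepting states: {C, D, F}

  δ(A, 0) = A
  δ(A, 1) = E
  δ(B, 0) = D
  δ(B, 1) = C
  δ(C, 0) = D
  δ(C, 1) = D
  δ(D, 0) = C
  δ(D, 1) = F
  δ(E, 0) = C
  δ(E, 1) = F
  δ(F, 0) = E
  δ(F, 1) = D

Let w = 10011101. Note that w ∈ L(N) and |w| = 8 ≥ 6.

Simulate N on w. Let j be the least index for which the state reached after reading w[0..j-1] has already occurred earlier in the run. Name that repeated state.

Run of N on w = 1 0 0 1 1 1 0 1:
  step 0: A  (start)
  step 1: E  (read 1: A→E)
  step 2: C  (read 0: E→C)
  step 3: D  (read 0: C→D)
  step 4: F  (read 1: D→F)
  step 5: D  (read 1: F→D)   ← first repeat (D seen earlier)
  step 6: F  (read 1: D→F)
  step 7: E  (read 0: F→E)
  step 8: F  (read 1: E→F)

The earliest repeat is at step j = 5: N is in D, which it already visited at step i = 3.
Since N has 6 states, any run of length ≥ 6 visits 6+1 states, so by pigeonhole some state repeats within the first 6 steps — that repeat gives the pumpable loop.

D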